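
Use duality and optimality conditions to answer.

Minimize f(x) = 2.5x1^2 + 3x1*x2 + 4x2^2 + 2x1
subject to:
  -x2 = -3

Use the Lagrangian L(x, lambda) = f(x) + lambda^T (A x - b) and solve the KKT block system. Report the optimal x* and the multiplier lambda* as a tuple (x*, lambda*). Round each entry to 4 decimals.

Form the Lagrangian:
  L(x, lambda) = (1/2) x^T Q x + c^T x + lambda^T (A x - b)
Stationarity (grad_x L = 0): Q x + c + A^T lambda = 0.
Primal feasibility: A x = b.

This gives the KKT block system:
  [ Q   A^T ] [ x     ]   [-c ]
  [ A    0  ] [ lambda ] = [ b ]

Solving the linear system:
  x*      = (-2.2, 3)
  lambda* = (17.4)
  f(x*)   = 23.9

x* = (-2.2, 3), lambda* = (17.4)


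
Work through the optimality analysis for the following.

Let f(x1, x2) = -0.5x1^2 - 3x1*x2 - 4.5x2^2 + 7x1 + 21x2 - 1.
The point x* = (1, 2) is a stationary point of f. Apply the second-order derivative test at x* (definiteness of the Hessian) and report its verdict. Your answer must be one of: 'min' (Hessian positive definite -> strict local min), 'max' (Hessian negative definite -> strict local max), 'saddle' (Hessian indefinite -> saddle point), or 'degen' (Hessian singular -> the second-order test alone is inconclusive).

Compute the Hessian H = grad^2 f:
  H = [[-1, -3], [-3, -9]]
Verify stationarity: grad f(x*) = H x* + g = (0, 0).
Eigenvalues of H: -10, 0.
H has a zero eigenvalue (singular; negative semidefinite but not definite), so H is neither positive definite, negative definite, nor indefinite. The second-order test alone is inconclusive -> degen.
(Indeed, f is constant along the null direction of H through x*, so x* is not a strict local extremum.)

degen


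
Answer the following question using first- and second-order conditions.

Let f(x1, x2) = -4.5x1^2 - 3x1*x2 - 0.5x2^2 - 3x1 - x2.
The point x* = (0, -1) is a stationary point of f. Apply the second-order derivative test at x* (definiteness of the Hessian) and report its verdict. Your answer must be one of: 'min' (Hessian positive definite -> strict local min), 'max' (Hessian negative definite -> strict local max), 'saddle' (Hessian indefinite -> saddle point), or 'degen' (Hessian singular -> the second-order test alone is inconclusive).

Compute the Hessian H = grad^2 f:
  H = [[-9, -3], [-3, -1]]
Verify stationarity: grad f(x*) = H x* + g = (0, 0).
Eigenvalues of H: -10, 0.
H has a zero eigenvalue (singular; negative semidefinite but not definite), so H is neither positive definite, negative definite, nor indefinite. The second-order test alone is inconclusive -> degen.
(Indeed, f is constant along the null direction of H through x*, so x* is not a strict local extremum.)

degen


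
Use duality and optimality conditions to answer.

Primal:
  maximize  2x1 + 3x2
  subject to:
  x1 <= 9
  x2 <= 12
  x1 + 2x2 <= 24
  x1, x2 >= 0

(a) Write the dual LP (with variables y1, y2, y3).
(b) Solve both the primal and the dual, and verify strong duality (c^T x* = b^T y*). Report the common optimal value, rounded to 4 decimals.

The standard primal-dual pair for 'max c^T x s.t. A x <= b, x >= 0' is:
  Dual:  min b^T y  s.t.  A^T y >= c,  y >= 0.

So the dual LP is:
  minimize  9y1 + 12y2 + 24y3
  subject to:
    y1 + y3 >= 2
    y2 + 2y3 >= 3
    y1, y2, y3 >= 0

Solving the primal: x* = (9, 7.5).
  primal value c^T x* = 40.5.
Solving the dual: y* = (0.5, 0, 1.5).
  dual value b^T y* = 40.5.
Strong duality: c^T x* = b^T y*. Confirmed.

40.5


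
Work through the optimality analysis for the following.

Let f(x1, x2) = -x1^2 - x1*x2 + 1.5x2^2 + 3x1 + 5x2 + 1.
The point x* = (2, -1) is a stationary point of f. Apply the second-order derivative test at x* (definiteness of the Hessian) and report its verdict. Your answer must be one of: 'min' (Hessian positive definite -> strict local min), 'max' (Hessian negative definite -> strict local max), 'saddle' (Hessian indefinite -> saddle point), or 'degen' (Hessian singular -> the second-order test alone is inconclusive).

Compute the Hessian H = grad^2 f:
  H = [[-2, -1], [-1, 3]]
Verify stationarity: grad f(x*) = H x* + g = (0, 0).
Eigenvalues of H: -2.1926, 3.1926.
Eigenvalues have mixed signs, so H is indefinite -> x* is a saddle point.

saddle


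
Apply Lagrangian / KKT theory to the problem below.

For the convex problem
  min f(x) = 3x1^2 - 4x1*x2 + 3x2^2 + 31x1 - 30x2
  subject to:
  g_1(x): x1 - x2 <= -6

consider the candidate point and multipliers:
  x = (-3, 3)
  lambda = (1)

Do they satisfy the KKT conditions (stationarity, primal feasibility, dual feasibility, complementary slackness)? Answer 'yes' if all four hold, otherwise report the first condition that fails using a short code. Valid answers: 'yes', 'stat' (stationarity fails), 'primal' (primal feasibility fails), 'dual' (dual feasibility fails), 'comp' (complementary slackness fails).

Gradient of f: grad f(x) = Q x + c = (1, 0)
Constraint values g_i(x) = a_i^T x - b_i:
  g_1((-3, 3)) = 0
Stationarity residual: grad f(x) + sum_i lambda_i a_i = (2, -1)
  -> stationarity FAILS
Primal feasibility (all g_i <= 0): OK
Dual feasibility (all lambda_i >= 0): OK
Complementary slackness (lambda_i * g_i(x) = 0 for all i): OK

Verdict: the first failing condition is stationarity -> stat.

stat


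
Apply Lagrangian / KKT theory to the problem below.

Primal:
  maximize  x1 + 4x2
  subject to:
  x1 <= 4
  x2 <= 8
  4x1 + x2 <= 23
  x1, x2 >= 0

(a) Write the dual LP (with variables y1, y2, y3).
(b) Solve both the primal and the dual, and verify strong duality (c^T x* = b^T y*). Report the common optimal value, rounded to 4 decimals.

The standard primal-dual pair for 'max c^T x s.t. A x <= b, x >= 0' is:
  Dual:  min b^T y  s.t.  A^T y >= c,  y >= 0.

So the dual LP is:
  minimize  4y1 + 8y2 + 23y3
  subject to:
    y1 + 4y3 >= 1
    y2 + y3 >= 4
    y1, y2, y3 >= 0

Solving the primal: x* = (3.75, 8).
  primal value c^T x* = 35.75.
Solving the dual: y* = (0, 3.75, 0.25).
  dual value b^T y* = 35.75.
Strong duality: c^T x* = b^T y*. Confirmed.

35.75


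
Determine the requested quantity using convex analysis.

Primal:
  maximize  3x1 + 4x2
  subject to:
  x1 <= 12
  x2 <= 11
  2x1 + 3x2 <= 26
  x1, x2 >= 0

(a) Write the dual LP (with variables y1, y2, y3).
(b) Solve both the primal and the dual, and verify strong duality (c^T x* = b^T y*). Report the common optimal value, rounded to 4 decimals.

The standard primal-dual pair for 'max c^T x s.t. A x <= b, x >= 0' is:
  Dual:  min b^T y  s.t.  A^T y >= c,  y >= 0.

So the dual LP is:
  minimize  12y1 + 11y2 + 26y3
  subject to:
    y1 + 2y3 >= 3
    y2 + 3y3 >= 4
    y1, y2, y3 >= 0

Solving the primal: x* = (12, 0.6667).
  primal value c^T x* = 38.6667.
Solving the dual: y* = (0.3333, 0, 1.3333).
  dual value b^T y* = 38.6667.
Strong duality: c^T x* = b^T y*. Confirmed.

38.6667


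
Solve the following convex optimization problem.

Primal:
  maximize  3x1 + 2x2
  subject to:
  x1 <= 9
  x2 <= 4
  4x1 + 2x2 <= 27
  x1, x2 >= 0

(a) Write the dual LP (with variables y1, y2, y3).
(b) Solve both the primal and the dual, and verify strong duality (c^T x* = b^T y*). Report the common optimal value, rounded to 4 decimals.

The standard primal-dual pair for 'max c^T x s.t. A x <= b, x >= 0' is:
  Dual:  min b^T y  s.t.  A^T y >= c,  y >= 0.

So the dual LP is:
  minimize  9y1 + 4y2 + 27y3
  subject to:
    y1 + 4y3 >= 3
    y2 + 2y3 >= 2
    y1, y2, y3 >= 0

Solving the primal: x* = (4.75, 4).
  primal value c^T x* = 22.25.
Solving the dual: y* = (0, 0.5, 0.75).
  dual value b^T y* = 22.25.
Strong duality: c^T x* = b^T y*. Confirmed.

22.25


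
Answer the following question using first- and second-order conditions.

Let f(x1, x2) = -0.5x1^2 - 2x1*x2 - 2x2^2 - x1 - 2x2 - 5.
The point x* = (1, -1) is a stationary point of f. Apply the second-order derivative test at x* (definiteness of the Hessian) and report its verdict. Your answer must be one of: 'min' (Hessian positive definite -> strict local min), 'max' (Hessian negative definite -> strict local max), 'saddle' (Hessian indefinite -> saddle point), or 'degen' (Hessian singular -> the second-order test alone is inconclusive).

Compute the Hessian H = grad^2 f:
  H = [[-1, -2], [-2, -4]]
Verify stationarity: grad f(x*) = H x* + g = (0, 0).
Eigenvalues of H: -5, 0.
H has a zero eigenvalue (singular; negative semidefinite but not definite), so H is neither positive definite, negative definite, nor indefinite. The second-order test alone is inconclusive -> degen.
(Indeed, f is constant along the null direction of H through x*, so x* is not a strict local extremum.)

degen


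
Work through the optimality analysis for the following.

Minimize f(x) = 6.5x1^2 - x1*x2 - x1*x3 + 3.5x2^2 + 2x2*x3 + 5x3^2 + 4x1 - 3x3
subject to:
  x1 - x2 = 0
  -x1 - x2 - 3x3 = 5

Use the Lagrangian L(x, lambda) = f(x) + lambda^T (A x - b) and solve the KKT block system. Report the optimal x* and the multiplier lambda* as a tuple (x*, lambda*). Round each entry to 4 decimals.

Form the Lagrangian:
  L(x, lambda) = (1/2) x^T Q x + c^T x + lambda^T (A x - b)
Stationarity (grad_x L = 0): Q x + c + A^T lambda = 0.
Primal feasibility: A x = b.

This gives the KKT block system:
  [ Q   A^T ] [ x     ]   [-c ]
  [ A    0  ] [ lambda ] = [ b ]

Solving the linear system:
  x*      = (-0.7316, -0.7316, -1.1789)
  lambda* = (-1.5737, -5.1737)
  f(x*)   = 13.2395

x* = (-0.7316, -0.7316, -1.1789), lambda* = (-1.5737, -5.1737)


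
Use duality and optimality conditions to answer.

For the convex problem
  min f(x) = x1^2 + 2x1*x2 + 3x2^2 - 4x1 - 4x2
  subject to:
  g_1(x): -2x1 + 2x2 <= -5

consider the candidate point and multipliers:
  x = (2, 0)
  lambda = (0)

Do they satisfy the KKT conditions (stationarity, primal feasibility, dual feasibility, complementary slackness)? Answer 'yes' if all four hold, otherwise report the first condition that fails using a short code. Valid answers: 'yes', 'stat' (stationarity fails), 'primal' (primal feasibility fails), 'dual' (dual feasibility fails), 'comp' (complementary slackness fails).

Gradient of f: grad f(x) = Q x + c = (0, 0)
Constraint values g_i(x) = a_i^T x - b_i:
  g_1((2, 0)) = 1
Stationarity residual: grad f(x) + sum_i lambda_i a_i = (0, 0)
  -> stationarity OK
Primal feasibility (all g_i <= 0): FAILS
Dual feasibility (all lambda_i >= 0): OK
Complementary slackness (lambda_i * g_i(x) = 0 for all i): OK

Verdict: the first failing condition is primal_feasibility -> primal.

primal


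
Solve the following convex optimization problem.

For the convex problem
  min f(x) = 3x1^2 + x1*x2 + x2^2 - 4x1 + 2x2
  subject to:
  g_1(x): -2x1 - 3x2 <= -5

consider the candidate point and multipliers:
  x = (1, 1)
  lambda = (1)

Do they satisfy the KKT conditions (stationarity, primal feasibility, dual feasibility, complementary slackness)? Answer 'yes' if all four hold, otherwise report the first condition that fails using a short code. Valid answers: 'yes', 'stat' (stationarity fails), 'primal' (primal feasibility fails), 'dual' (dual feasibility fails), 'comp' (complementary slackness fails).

Gradient of f: grad f(x) = Q x + c = (3, 5)
Constraint values g_i(x) = a_i^T x - b_i:
  g_1((1, 1)) = 0
Stationarity residual: grad f(x) + sum_i lambda_i a_i = (1, 2)
  -> stationarity FAILS
Primal feasibility (all g_i <= 0): OK
Dual feasibility (all lambda_i >= 0): OK
Complementary slackness (lambda_i * g_i(x) = 0 for all i): OK

Verdict: the first failing condition is stationarity -> stat.

stat


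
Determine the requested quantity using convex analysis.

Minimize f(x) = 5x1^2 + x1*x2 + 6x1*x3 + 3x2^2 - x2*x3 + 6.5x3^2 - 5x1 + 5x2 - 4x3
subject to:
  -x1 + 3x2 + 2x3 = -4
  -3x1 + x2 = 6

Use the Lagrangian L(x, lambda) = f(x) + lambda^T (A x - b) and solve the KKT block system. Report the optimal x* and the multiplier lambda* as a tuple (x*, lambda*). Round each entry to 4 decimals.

Form the Lagrangian:
  L(x, lambda) = (1/2) x^T Q x + c^T x + lambda^T (A x - b)
Stationarity (grad_x L = 0): Q x + c + A^T lambda = 0.
Primal feasibility: A x = b.

This gives the KKT block system:
  [ Q   A^T ] [ x     ]   [-c ]
  [ A    0  ] [ lambda ] = [ b ]

Solving the linear system:
  x*      = (-2.7677, -2.3031, 0.0709)
  lambda* = (8.6909, -14.4154)
  f(x*)   = 61.6476

x* = (-2.7677, -2.3031, 0.0709), lambda* = (8.6909, -14.4154)


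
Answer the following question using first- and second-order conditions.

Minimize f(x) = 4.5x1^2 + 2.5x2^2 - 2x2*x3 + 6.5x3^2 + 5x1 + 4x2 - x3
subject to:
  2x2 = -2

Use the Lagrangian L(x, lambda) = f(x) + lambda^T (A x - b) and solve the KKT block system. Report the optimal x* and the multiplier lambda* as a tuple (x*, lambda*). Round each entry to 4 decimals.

Form the Lagrangian:
  L(x, lambda) = (1/2) x^T Q x + c^T x + lambda^T (A x - b)
Stationarity (grad_x L = 0): Q x + c + A^T lambda = 0.
Primal feasibility: A x = b.

This gives the KKT block system:
  [ Q   A^T ] [ x     ]   [-c ]
  [ A    0  ] [ lambda ] = [ b ]

Solving the linear system:
  x*      = (-0.5556, -1, -0.0769)
  lambda* = (0.4231)
  f(x*)   = -2.9274

x* = (-0.5556, -1, -0.0769), lambda* = (0.4231)


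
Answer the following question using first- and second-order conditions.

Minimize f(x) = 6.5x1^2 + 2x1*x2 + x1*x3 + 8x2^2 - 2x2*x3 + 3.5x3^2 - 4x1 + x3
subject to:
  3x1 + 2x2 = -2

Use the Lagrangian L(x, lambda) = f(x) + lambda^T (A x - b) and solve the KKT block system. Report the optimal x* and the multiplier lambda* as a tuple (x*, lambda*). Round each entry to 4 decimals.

Form the Lagrangian:
  L(x, lambda) = (1/2) x^T Q x + c^T x + lambda^T (A x - b)
Stationarity (grad_x L = 0): Q x + c + A^T lambda = 0.
Primal feasibility: A x = b.

This gives the KKT block system:
  [ Q   A^T ] [ x     ]   [-c ]
  [ A    0  ] [ lambda ] = [ b ]

Solving the linear system:
  x*      = (-0.4, -0.4, -0.2)
  lambda* = (3.4)
  f(x*)   = 4.1

x* = (-0.4, -0.4, -0.2), lambda* = (3.4)


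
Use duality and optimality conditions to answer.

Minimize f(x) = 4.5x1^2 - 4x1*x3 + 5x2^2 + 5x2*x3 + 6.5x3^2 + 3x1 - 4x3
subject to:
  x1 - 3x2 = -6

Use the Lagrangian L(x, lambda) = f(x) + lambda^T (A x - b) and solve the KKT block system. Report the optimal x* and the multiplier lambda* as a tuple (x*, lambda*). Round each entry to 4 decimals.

Form the Lagrangian:
  L(x, lambda) = (1/2) x^T Q x + c^T x + lambda^T (A x - b)
Stationarity (grad_x L = 0): Q x + c + A^T lambda = 0.
Primal feasibility: A x = b.

This gives the KKT block system:
  [ Q   A^T ] [ x     ]   [-c ]
  [ A    0  ] [ lambda ] = [ b ]

Solving the linear system:
  x*      = (-1.1085, 1.6305, -0.6605)
  lambda* = (4.3342)
  f(x*)   = 12.6609

x* = (-1.1085, 1.6305, -0.6605), lambda* = (4.3342)


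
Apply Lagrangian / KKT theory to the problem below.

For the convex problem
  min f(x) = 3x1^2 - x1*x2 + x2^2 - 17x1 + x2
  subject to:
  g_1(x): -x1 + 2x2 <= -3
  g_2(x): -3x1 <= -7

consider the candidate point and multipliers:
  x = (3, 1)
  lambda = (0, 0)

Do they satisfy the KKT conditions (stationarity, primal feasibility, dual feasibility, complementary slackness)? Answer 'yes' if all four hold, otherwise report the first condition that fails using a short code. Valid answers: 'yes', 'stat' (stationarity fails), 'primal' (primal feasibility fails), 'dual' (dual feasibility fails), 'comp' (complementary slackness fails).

Gradient of f: grad f(x) = Q x + c = (0, 0)
Constraint values g_i(x) = a_i^T x - b_i:
  g_1((3, 1)) = 2
  g_2((3, 1)) = -2
Stationarity residual: grad f(x) + sum_i lambda_i a_i = (0, 0)
  -> stationarity OK
Primal feasibility (all g_i <= 0): FAILS
Dual feasibility (all lambda_i >= 0): OK
Complementary slackness (lambda_i * g_i(x) = 0 for all i): OK

Verdict: the first failing condition is primal_feasibility -> primal.

primal


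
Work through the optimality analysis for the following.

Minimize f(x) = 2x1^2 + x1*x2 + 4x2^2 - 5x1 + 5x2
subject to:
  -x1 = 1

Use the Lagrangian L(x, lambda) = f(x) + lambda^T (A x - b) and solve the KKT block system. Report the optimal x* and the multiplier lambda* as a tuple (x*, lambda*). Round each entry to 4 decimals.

Form the Lagrangian:
  L(x, lambda) = (1/2) x^T Q x + c^T x + lambda^T (A x - b)
Stationarity (grad_x L = 0): Q x + c + A^T lambda = 0.
Primal feasibility: A x = b.

This gives the KKT block system:
  [ Q   A^T ] [ x     ]   [-c ]
  [ A    0  ] [ lambda ] = [ b ]

Solving the linear system:
  x*      = (-1, -0.5)
  lambda* = (-9.5)
  f(x*)   = 6

x* = (-1, -0.5), lambda* = (-9.5)


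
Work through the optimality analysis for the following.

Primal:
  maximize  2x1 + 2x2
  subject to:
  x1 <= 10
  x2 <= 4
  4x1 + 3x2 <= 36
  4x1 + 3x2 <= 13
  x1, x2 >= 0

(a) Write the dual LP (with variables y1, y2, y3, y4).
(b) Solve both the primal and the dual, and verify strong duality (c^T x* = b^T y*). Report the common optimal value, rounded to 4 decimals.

The standard primal-dual pair for 'max c^T x s.t. A x <= b, x >= 0' is:
  Dual:  min b^T y  s.t.  A^T y >= c,  y >= 0.

So the dual LP is:
  minimize  10y1 + 4y2 + 36y3 + 13y4
  subject to:
    y1 + 4y3 + 4y4 >= 2
    y2 + 3y3 + 3y4 >= 2
    y1, y2, y3, y4 >= 0

Solving the primal: x* = (0.25, 4).
  primal value c^T x* = 8.5.
Solving the dual: y* = (0, 0.5, 0, 0.5).
  dual value b^T y* = 8.5.
Strong duality: c^T x* = b^T y*. Confirmed.

8.5


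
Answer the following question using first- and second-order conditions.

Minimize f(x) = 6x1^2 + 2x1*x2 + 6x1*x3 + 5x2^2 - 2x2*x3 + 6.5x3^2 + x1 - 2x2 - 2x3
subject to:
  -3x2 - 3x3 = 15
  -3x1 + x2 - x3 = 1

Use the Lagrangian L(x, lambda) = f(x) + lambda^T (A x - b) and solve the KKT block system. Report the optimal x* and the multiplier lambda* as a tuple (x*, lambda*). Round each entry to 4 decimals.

Form the Lagrangian:
  L(x, lambda) = (1/2) x^T Q x + c^T x + lambda^T (A x - b)
Stationarity (grad_x L = 0): Q x + c + A^T lambda = 0.
Primal feasibility: A x = b.

This gives the KKT block system:
  [ Q   A^T ] [ x     ]   [-c ]
  [ A    0  ] [ lambda ] = [ b ]

Solving the linear system:
  x*      = (-0.1728, -2.2593, -2.7407)
  lambda* = (-8.9342, -7.3457)
  f(x*)   = 75.5926

x* = (-0.1728, -2.2593, -2.7407), lambda* = (-8.9342, -7.3457)


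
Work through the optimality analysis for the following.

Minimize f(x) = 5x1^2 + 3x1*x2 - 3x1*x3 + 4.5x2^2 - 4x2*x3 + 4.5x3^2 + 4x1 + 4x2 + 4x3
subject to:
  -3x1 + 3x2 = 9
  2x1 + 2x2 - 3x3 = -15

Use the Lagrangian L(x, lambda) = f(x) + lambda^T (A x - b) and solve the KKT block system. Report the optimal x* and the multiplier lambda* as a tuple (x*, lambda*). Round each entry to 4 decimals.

Form the Lagrangian:
  L(x, lambda) = (1/2) x^T Q x + c^T x + lambda^T (A x - b)
Stationarity (grad_x L = 0): Q x + c + A^T lambda = 0.
Primal feasibility: A x = b.

This gives the KKT block system:
  [ Q   A^T ] [ x     ]   [-c ]
  [ A    0  ] [ lambda ] = [ b ]

Solving the linear system:
  x*      = (-3.0597, -0.0597, 2.9204)
  lambda* = (-3.0232, 13.2338)
  f(x*)   = 112.4602

x* = (-3.0597, -0.0597, 2.9204), lambda* = (-3.0232, 13.2338)


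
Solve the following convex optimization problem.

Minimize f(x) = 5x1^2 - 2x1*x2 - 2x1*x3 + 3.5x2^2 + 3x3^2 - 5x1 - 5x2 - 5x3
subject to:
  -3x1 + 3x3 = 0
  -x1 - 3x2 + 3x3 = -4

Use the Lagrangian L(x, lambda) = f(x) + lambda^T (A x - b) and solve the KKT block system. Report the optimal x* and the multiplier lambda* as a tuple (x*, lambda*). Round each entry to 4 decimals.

Form the Lagrangian:
  L(x, lambda) = (1/2) x^T Q x + c^T x + lambda^T (A x - b)
Stationarity (grad_x L = 0): Q x + c + A^T lambda = 0.
Primal feasibility: A x = b.

This gives the KKT block system:
  [ Q   A^T ] [ x     ]   [-c ]
  [ A    0  ] [ lambda ] = [ b ]

Solving the linear system:
  x*      = (0.7857, 1.8571, 0.7857)
  lambda* = (-1.5238, 2.1429)
  f(x*)   = -4.2857

x* = (0.7857, 1.8571, 0.7857), lambda* = (-1.5238, 2.1429)


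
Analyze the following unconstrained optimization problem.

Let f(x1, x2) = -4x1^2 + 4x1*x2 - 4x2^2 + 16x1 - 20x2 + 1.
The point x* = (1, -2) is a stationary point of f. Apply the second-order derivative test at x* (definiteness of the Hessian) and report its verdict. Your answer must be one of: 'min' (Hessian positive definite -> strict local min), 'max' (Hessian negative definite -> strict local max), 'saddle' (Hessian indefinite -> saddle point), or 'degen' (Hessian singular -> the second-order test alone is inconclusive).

Compute the Hessian H = grad^2 f:
  H = [[-8, 4], [4, -8]]
Verify stationarity: grad f(x*) = H x* + g = (0, 0).
Eigenvalues of H: -12, -4.
Both eigenvalues < 0, so H is negative definite -> x* is a strict local max.

max


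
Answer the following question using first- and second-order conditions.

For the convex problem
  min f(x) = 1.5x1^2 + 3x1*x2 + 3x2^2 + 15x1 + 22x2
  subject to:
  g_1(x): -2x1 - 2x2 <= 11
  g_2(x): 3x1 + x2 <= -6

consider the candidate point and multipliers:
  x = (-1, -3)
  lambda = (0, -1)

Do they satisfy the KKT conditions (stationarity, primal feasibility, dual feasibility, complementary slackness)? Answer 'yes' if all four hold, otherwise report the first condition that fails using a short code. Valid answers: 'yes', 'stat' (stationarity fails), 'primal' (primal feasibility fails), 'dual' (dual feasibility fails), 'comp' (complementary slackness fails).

Gradient of f: grad f(x) = Q x + c = (3, 1)
Constraint values g_i(x) = a_i^T x - b_i:
  g_1((-1, -3)) = -3
  g_2((-1, -3)) = 0
Stationarity residual: grad f(x) + sum_i lambda_i a_i = (0, 0)
  -> stationarity OK
Primal feasibility (all g_i <= 0): OK
Dual feasibility (all lambda_i >= 0): FAILS
Complementary slackness (lambda_i * g_i(x) = 0 for all i): OK

Verdict: the first failing condition is dual_feasibility -> dual.

dual


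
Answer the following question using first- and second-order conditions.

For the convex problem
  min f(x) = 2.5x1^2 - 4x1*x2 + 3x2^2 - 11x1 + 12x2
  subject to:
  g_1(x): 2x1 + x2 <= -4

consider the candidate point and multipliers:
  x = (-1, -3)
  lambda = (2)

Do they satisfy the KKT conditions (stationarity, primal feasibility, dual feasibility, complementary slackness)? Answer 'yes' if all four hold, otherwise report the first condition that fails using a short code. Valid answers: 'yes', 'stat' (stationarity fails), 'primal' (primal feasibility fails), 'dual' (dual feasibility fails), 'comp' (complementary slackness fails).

Gradient of f: grad f(x) = Q x + c = (-4, -2)
Constraint values g_i(x) = a_i^T x - b_i:
  g_1((-1, -3)) = -1
Stationarity residual: grad f(x) + sum_i lambda_i a_i = (0, 0)
  -> stationarity OK
Primal feasibility (all g_i <= 0): OK
Dual feasibility (all lambda_i >= 0): OK
Complementary slackness (lambda_i * g_i(x) = 0 for all i): FAILS

Verdict: the first failing condition is complementary_slackness -> comp.

comp


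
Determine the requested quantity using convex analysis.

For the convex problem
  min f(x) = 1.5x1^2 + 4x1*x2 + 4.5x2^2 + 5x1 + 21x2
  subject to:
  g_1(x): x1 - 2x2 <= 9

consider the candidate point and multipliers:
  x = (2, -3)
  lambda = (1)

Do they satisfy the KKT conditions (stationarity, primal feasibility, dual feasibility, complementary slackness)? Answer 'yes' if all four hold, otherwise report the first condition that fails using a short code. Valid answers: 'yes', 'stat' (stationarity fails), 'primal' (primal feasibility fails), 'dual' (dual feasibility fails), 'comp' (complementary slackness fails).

Gradient of f: grad f(x) = Q x + c = (-1, 2)
Constraint values g_i(x) = a_i^T x - b_i:
  g_1((2, -3)) = -1
Stationarity residual: grad f(x) + sum_i lambda_i a_i = (0, 0)
  -> stationarity OK
Primal feasibility (all g_i <= 0): OK
Dual feasibility (all lambda_i >= 0): OK
Complementary slackness (lambda_i * g_i(x) = 0 for all i): FAILS

Verdict: the first failing condition is complementary_slackness -> comp.

comp


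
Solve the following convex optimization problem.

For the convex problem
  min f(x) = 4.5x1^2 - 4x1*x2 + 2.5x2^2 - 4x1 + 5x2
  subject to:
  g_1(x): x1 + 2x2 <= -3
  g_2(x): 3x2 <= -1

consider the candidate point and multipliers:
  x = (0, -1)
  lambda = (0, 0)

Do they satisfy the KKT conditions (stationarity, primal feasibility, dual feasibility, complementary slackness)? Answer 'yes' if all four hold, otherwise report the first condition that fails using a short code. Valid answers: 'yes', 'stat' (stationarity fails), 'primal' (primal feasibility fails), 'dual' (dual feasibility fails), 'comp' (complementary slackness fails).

Gradient of f: grad f(x) = Q x + c = (0, 0)
Constraint values g_i(x) = a_i^T x - b_i:
  g_1((0, -1)) = 1
  g_2((0, -1)) = -2
Stationarity residual: grad f(x) + sum_i lambda_i a_i = (0, 0)
  -> stationarity OK
Primal feasibility (all g_i <= 0): FAILS
Dual feasibility (all lambda_i >= 0): OK
Complementary slackness (lambda_i * g_i(x) = 0 for all i): OK

Verdict: the first failing condition is primal_feasibility -> primal.

primal


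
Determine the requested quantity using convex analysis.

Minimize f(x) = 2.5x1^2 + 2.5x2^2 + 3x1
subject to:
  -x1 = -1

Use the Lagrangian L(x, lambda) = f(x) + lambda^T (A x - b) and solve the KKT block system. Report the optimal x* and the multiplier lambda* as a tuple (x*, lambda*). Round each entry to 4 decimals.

Form the Lagrangian:
  L(x, lambda) = (1/2) x^T Q x + c^T x + lambda^T (A x - b)
Stationarity (grad_x L = 0): Q x + c + A^T lambda = 0.
Primal feasibility: A x = b.

This gives the KKT block system:
  [ Q   A^T ] [ x     ]   [-c ]
  [ A    0  ] [ lambda ] = [ b ]

Solving the linear system:
  x*      = (1, 0)
  lambda* = (8)
  f(x*)   = 5.5

x* = (1, 0), lambda* = (8)


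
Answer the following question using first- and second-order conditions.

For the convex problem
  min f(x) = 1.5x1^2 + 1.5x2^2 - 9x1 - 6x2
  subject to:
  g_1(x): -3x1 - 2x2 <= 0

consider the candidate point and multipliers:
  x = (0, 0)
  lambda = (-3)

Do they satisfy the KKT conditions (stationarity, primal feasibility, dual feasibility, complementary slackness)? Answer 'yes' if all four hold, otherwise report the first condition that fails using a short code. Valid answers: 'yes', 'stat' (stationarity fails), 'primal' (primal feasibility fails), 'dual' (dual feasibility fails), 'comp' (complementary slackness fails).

Gradient of f: grad f(x) = Q x + c = (-9, -6)
Constraint values g_i(x) = a_i^T x - b_i:
  g_1((0, 0)) = 0
Stationarity residual: grad f(x) + sum_i lambda_i a_i = (0, 0)
  -> stationarity OK
Primal feasibility (all g_i <= 0): OK
Dual feasibility (all lambda_i >= 0): FAILS
Complementary slackness (lambda_i * g_i(x) = 0 for all i): OK

Verdict: the first failing condition is dual_feasibility -> dual.

dual


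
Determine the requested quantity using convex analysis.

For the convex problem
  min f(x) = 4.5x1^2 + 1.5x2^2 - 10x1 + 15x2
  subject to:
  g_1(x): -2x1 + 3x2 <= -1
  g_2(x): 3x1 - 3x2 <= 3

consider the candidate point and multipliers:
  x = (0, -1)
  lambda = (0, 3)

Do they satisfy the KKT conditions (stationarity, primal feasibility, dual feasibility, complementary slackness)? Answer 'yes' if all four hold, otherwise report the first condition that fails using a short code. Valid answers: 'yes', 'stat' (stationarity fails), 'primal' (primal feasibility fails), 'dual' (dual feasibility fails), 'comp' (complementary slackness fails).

Gradient of f: grad f(x) = Q x + c = (-10, 12)
Constraint values g_i(x) = a_i^T x - b_i:
  g_1((0, -1)) = -2
  g_2((0, -1)) = 0
Stationarity residual: grad f(x) + sum_i lambda_i a_i = (-1, 3)
  -> stationarity FAILS
Primal feasibility (all g_i <= 0): OK
Dual feasibility (all lambda_i >= 0): OK
Complementary slackness (lambda_i * g_i(x) = 0 for all i): OK

Verdict: the first failing condition is stationarity -> stat.

stat


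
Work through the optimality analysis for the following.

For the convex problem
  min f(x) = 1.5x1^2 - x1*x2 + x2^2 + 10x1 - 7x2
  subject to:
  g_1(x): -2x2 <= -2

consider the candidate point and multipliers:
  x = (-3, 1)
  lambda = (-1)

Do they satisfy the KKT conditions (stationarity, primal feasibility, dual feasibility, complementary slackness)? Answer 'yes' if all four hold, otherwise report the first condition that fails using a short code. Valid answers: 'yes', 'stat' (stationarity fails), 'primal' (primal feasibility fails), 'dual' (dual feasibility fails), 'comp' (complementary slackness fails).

Gradient of f: grad f(x) = Q x + c = (0, -2)
Constraint values g_i(x) = a_i^T x - b_i:
  g_1((-3, 1)) = 0
Stationarity residual: grad f(x) + sum_i lambda_i a_i = (0, 0)
  -> stationarity OK
Primal feasibility (all g_i <= 0): OK
Dual feasibility (all lambda_i >= 0): FAILS
Complementary slackness (lambda_i * g_i(x) = 0 for all i): OK

Verdict: the first failing condition is dual_feasibility -> dual.

dual


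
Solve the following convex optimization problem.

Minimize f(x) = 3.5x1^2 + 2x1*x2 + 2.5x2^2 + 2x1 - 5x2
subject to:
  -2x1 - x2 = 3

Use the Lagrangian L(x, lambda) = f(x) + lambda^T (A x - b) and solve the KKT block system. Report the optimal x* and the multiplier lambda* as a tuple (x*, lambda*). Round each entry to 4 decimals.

Form the Lagrangian:
  L(x, lambda) = (1/2) x^T Q x + c^T x + lambda^T (A x - b)
Stationarity (grad_x L = 0): Q x + c + A^T lambda = 0.
Primal feasibility: A x = b.

This gives the KKT block system:
  [ Q   A^T ] [ x     ]   [-c ]
  [ A    0  ] [ lambda ] = [ b ]

Solving the linear system:
  x*      = (-1.8947, 0.7895)
  lambda* = (-4.8421)
  f(x*)   = 3.3947

x* = (-1.8947, 0.7895), lambda* = (-4.8421)


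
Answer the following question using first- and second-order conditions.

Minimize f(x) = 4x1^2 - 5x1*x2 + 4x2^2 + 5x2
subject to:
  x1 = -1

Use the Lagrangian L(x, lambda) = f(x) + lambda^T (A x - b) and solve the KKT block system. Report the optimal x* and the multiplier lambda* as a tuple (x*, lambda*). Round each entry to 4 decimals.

Form the Lagrangian:
  L(x, lambda) = (1/2) x^T Q x + c^T x + lambda^T (A x - b)
Stationarity (grad_x L = 0): Q x + c + A^T lambda = 0.
Primal feasibility: A x = b.

This gives the KKT block system:
  [ Q   A^T ] [ x     ]   [-c ]
  [ A    0  ] [ lambda ] = [ b ]

Solving the linear system:
  x*      = (-1, -1.25)
  lambda* = (1.75)
  f(x*)   = -2.25

x* = (-1, -1.25), lambda* = (1.75)


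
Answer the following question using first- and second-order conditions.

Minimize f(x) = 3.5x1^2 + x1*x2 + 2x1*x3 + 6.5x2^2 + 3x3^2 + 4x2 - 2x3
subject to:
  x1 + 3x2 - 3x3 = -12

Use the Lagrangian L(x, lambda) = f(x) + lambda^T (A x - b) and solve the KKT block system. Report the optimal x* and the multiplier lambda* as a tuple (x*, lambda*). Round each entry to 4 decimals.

Form the Lagrangian:
  L(x, lambda) = (1/2) x^T Q x + c^T x + lambda^T (A x - b)
Stationarity (grad_x L = 0): Q x + c + A^T lambda = 0.
Primal feasibility: A x = b.

This gives the KKT block system:
  [ Q   A^T ] [ x     ]   [-c ]
  [ A    0  ] [ lambda ] = [ b ]

Solving the linear system:
  x*      = (-1.105, -1.0776, 2.554)
  lambda* = (3.7047)
  f(x*)   = 17.519

x* = (-1.105, -1.0776, 2.554), lambda* = (3.7047)


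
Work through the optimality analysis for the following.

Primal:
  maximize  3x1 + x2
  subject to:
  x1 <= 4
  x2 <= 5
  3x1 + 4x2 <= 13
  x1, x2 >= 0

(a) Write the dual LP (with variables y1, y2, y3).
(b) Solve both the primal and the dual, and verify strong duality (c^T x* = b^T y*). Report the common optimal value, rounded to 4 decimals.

The standard primal-dual pair for 'max c^T x s.t. A x <= b, x >= 0' is:
  Dual:  min b^T y  s.t.  A^T y >= c,  y >= 0.

So the dual LP is:
  minimize  4y1 + 5y2 + 13y3
  subject to:
    y1 + 3y3 >= 3
    y2 + 4y3 >= 1
    y1, y2, y3 >= 0

Solving the primal: x* = (4, 0.25).
  primal value c^T x* = 12.25.
Solving the dual: y* = (2.25, 0, 0.25).
  dual value b^T y* = 12.25.
Strong duality: c^T x* = b^T y*. Confirmed.

12.25


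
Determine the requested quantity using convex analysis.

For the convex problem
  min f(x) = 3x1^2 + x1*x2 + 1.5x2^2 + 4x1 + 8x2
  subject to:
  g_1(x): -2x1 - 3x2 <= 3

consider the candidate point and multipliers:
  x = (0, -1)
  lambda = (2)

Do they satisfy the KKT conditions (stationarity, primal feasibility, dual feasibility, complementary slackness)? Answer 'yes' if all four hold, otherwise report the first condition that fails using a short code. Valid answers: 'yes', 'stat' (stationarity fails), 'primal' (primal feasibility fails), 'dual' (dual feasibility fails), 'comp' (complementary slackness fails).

Gradient of f: grad f(x) = Q x + c = (3, 5)
Constraint values g_i(x) = a_i^T x - b_i:
  g_1((0, -1)) = 0
Stationarity residual: grad f(x) + sum_i lambda_i a_i = (-1, -1)
  -> stationarity FAILS
Primal feasibility (all g_i <= 0): OK
Dual feasibility (all lambda_i >= 0): OK
Complementary slackness (lambda_i * g_i(x) = 0 for all i): OK

Verdict: the first failing condition is stationarity -> stat.

stat


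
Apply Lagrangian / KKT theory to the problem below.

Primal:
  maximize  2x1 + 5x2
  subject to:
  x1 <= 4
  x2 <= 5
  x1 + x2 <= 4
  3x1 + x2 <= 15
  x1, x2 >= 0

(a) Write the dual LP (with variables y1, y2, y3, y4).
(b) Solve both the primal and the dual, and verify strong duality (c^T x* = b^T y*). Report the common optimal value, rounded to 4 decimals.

The standard primal-dual pair for 'max c^T x s.t. A x <= b, x >= 0' is:
  Dual:  min b^T y  s.t.  A^T y >= c,  y >= 0.

So the dual LP is:
  minimize  4y1 + 5y2 + 4y3 + 15y4
  subject to:
    y1 + y3 + 3y4 >= 2
    y2 + y3 + y4 >= 5
    y1, y2, y3, y4 >= 0

Solving the primal: x* = (0, 4).
  primal value c^T x* = 20.
Solving the dual: y* = (0, 0, 5, 0).
  dual value b^T y* = 20.
Strong duality: c^T x* = b^T y*. Confirmed.

20


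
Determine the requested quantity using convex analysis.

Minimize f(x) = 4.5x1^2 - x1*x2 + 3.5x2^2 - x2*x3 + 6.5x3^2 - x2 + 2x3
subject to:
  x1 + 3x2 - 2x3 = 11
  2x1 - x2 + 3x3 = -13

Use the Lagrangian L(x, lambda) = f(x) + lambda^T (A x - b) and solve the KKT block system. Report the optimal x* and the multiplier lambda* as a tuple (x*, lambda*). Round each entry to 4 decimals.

Form the Lagrangian:
  L(x, lambda) = (1/2) x^T Q x + c^T x + lambda^T (A x - b)
Stationarity (grad_x L = 0): Q x + c + A^T lambda = 0.
Primal feasibility: A x = b.

This gives the KKT block system:
  [ Q   A^T ] [ x     ]   [-c ]
  [ A    0  ] [ lambda ] = [ b ]

Solving the linear system:
  x*      = (-1.3793, 2.3793, -2.6207)
  lambda* = (-3.5025, 9.1478)
  f(x*)   = 74.9138

x* = (-1.3793, 2.3793, -2.6207), lambda* = (-3.5025, 9.1478)


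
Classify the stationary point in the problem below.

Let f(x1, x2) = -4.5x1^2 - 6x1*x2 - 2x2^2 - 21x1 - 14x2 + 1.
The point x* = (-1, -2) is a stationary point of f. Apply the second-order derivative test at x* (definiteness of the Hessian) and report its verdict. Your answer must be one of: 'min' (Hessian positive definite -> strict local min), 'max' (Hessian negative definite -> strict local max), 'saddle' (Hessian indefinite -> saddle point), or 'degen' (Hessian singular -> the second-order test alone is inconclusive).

Compute the Hessian H = grad^2 f:
  H = [[-9, -6], [-6, -4]]
Verify stationarity: grad f(x*) = H x* + g = (0, 0).
Eigenvalues of H: -13, 0.
H has a zero eigenvalue (singular; negative semidefinite but not definite), so H is neither positive definite, negative definite, nor indefinite. The second-order test alone is inconclusive -> degen.
(Indeed, f is constant along the null direction of H through x*, so x* is not a strict local extremum.)

degen


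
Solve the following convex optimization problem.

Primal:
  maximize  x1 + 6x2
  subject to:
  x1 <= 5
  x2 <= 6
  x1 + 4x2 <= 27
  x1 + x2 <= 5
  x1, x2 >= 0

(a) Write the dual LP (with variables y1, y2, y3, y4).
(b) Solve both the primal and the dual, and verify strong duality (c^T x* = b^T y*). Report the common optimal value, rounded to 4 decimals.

The standard primal-dual pair for 'max c^T x s.t. A x <= b, x >= 0' is:
  Dual:  min b^T y  s.t.  A^T y >= c,  y >= 0.

So the dual LP is:
  minimize  5y1 + 6y2 + 27y3 + 5y4
  subject to:
    y1 + y3 + y4 >= 1
    y2 + 4y3 + y4 >= 6
    y1, y2, y3, y4 >= 0

Solving the primal: x* = (0, 5).
  primal value c^T x* = 30.
Solving the dual: y* = (0, 0, 0, 6).
  dual value b^T y* = 30.
Strong duality: c^T x* = b^T y*. Confirmed.

30


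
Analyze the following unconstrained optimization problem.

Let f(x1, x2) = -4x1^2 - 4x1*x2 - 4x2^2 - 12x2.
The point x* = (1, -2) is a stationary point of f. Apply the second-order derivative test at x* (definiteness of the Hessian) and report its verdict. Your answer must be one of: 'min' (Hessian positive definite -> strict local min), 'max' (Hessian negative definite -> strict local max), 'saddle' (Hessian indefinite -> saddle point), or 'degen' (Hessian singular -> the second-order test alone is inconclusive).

Compute the Hessian H = grad^2 f:
  H = [[-8, -4], [-4, -8]]
Verify stationarity: grad f(x*) = H x* + g = (0, 0).
Eigenvalues of H: -12, -4.
Both eigenvalues < 0, so H is negative definite -> x* is a strict local max.

max


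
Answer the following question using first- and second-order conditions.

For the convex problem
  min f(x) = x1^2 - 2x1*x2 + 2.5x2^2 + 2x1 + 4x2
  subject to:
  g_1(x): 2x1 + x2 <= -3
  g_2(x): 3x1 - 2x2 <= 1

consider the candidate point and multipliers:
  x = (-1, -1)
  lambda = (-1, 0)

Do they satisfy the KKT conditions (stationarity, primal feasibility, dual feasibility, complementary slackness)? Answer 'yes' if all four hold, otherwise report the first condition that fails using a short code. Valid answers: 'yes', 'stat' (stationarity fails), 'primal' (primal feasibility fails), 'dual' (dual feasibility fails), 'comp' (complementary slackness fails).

Gradient of f: grad f(x) = Q x + c = (2, 1)
Constraint values g_i(x) = a_i^T x - b_i:
  g_1((-1, -1)) = 0
  g_2((-1, -1)) = -2
Stationarity residual: grad f(x) + sum_i lambda_i a_i = (0, 0)
  -> stationarity OK
Primal feasibility (all g_i <= 0): OK
Dual feasibility (all lambda_i >= 0): FAILS
Complementary slackness (lambda_i * g_i(x) = 0 for all i): OK

Verdict: the first failing condition is dual_feasibility -> dual.

dual


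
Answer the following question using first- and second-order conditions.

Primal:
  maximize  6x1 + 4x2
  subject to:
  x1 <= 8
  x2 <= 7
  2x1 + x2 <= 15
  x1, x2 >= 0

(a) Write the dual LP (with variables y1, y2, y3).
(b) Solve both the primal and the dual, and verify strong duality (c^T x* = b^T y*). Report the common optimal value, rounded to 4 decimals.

The standard primal-dual pair for 'max c^T x s.t. A x <= b, x >= 0' is:
  Dual:  min b^T y  s.t.  A^T y >= c,  y >= 0.

So the dual LP is:
  minimize  8y1 + 7y2 + 15y3
  subject to:
    y1 + 2y3 >= 6
    y2 + y3 >= 4
    y1, y2, y3 >= 0

Solving the primal: x* = (4, 7).
  primal value c^T x* = 52.
Solving the dual: y* = (0, 1, 3).
  dual value b^T y* = 52.
Strong duality: c^T x* = b^T y*. Confirmed.

52


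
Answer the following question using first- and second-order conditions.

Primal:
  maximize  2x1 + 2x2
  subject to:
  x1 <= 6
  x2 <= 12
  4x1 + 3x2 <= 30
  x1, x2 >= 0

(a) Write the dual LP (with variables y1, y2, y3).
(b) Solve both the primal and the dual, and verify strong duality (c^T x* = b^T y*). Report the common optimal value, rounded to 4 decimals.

The standard primal-dual pair for 'max c^T x s.t. A x <= b, x >= 0' is:
  Dual:  min b^T y  s.t.  A^T y >= c,  y >= 0.

So the dual LP is:
  minimize  6y1 + 12y2 + 30y3
  subject to:
    y1 + 4y3 >= 2
    y2 + 3y3 >= 2
    y1, y2, y3 >= 0

Solving the primal: x* = (0, 10).
  primal value c^T x* = 20.
Solving the dual: y* = (0, 0, 0.6667).
  dual value b^T y* = 20.
Strong duality: c^T x* = b^T y*. Confirmed.

20


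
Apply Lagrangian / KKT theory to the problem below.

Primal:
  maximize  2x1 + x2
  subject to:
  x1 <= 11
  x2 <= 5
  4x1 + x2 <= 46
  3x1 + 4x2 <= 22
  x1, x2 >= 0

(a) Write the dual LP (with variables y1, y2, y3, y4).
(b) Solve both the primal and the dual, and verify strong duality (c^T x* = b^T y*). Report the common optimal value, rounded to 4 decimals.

The standard primal-dual pair for 'max c^T x s.t. A x <= b, x >= 0' is:
  Dual:  min b^T y  s.t.  A^T y >= c,  y >= 0.

So the dual LP is:
  minimize  11y1 + 5y2 + 46y3 + 22y4
  subject to:
    y1 + 4y3 + 3y4 >= 2
    y2 + y3 + 4y4 >= 1
    y1, y2, y3, y4 >= 0

Solving the primal: x* = (7.3333, 0).
  primal value c^T x* = 14.6667.
Solving the dual: y* = (0, 0, 0, 0.6667).
  dual value b^T y* = 14.6667.
Strong duality: c^T x* = b^T y*. Confirmed.

14.6667
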